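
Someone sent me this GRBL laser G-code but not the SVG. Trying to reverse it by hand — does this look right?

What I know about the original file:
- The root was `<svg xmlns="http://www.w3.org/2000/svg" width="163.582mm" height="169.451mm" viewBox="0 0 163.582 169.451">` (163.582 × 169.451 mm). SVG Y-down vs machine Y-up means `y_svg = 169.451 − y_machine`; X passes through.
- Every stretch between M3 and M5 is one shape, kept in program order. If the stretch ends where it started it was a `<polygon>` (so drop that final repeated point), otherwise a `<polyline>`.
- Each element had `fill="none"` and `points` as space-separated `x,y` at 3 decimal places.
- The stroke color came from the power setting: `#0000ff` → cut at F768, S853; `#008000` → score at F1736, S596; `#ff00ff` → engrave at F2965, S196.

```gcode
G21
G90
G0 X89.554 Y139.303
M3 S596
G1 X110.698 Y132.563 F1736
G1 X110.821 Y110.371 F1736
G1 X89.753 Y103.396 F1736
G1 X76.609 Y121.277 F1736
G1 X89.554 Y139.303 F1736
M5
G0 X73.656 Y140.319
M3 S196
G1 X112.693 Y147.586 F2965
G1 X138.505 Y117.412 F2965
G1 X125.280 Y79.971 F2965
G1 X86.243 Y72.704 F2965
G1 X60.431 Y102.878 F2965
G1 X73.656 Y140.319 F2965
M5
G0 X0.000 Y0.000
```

Each laser-on run becomes one SVG element. Flip Y back into SVG space with y_svg = 169.451 − y_machine.

Run 1: power S596 maps to stroke `#008000` (score). The run returns to its start, so emit a `<polygon>` with points (Y-flipped): 89.554,30.148 110.698,36.888 110.821,59.080 89.753,66.055 76.609,48.174.

Run 2: power S196 maps to stroke `#ff00ff` (engrave). The run returns to its start, so emit a `<polygon>` with points (Y-flipped): 73.656,29.132 112.693,21.865 138.505,52.039 125.280,89.480 86.243,96.747 60.431,66.573.

<svg xmlns="http://www.w3.org/2000/svg" width="163.582mm" height="169.451mm" viewBox="0 0 163.582 169.451">
  <polygon points="89.554,30.148 110.698,36.888 110.821,59.080 89.753,66.055 76.609,48.174" fill="none" stroke="#008000"/>
  <polygon points="73.656,29.132 112.693,21.865 138.505,52.039 125.280,89.480 86.243,96.747 60.431,66.573" fill="none" stroke="#ff00ff"/>
</svg>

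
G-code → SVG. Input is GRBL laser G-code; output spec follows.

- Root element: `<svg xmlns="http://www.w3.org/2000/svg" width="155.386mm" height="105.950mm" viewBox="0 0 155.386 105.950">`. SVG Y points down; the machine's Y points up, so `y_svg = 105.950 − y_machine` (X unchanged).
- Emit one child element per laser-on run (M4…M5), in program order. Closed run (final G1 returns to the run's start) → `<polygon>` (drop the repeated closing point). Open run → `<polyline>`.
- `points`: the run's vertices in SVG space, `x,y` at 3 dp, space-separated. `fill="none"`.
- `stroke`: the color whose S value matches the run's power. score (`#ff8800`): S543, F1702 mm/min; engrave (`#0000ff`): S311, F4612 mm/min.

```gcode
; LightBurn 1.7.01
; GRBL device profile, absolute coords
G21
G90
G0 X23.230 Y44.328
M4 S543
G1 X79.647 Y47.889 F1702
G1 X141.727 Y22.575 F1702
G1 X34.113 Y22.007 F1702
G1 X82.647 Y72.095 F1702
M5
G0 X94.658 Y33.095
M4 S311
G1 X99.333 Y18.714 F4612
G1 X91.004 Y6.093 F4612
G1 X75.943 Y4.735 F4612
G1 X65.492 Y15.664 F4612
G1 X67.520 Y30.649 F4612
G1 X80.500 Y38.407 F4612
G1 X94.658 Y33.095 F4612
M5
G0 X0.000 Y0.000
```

y_svg = 105.950 − y_m.

[1] S543→`#ff8800` (score); open run; points: 23.230,61.622 79.647,58.061 141.727,83.375 34.113,83.943 82.647,33.855

[2] S311→`#0000ff` (engrave); closed run; points: 94.658,72.855 99.333,87.236 91.004,99.857 75.943,101.215 65.492,90.286 67.520,75.301 80.500,67.543

<svg xmlns="http://www.w3.org/2000/svg" width="155.386mm" height="105.950mm" viewBox="0 0 155.386 105.950">
  <polyline points="23.230,61.622 79.647,58.061 141.727,83.375 34.113,83.943 82.647,33.855" fill="none" stroke="#ff8800"/>
  <polygon points="94.658,72.855 99.333,87.236 91.004,99.857 75.943,101.215 65.492,90.286 67.520,75.301 80.500,67.543" fill="none" stroke="#0000ff"/>
</svg>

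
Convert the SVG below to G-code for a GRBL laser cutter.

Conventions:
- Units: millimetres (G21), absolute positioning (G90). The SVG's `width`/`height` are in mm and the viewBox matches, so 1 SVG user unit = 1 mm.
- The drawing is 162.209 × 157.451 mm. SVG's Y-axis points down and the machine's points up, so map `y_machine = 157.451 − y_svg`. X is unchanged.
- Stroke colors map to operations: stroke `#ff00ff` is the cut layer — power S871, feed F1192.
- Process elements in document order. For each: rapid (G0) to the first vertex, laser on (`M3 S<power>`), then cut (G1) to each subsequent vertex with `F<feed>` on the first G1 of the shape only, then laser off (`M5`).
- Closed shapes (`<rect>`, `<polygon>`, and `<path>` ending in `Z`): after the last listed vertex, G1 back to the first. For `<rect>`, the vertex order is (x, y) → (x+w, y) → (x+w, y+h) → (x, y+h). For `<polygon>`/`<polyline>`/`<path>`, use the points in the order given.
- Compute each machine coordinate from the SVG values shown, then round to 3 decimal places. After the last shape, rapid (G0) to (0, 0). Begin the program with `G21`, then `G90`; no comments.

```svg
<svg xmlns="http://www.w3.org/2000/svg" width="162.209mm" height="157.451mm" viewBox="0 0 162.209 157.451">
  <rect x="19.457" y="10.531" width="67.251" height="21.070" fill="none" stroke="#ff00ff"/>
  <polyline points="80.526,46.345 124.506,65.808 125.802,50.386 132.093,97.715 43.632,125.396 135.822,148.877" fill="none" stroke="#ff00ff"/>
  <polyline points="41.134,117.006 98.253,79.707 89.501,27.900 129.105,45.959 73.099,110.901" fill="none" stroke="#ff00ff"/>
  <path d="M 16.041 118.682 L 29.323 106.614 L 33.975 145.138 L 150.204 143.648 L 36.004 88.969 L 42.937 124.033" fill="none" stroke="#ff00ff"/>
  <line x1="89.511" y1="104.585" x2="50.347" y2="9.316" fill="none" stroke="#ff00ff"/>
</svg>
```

viewBox `0 0 162.209 157.451` with mm width/height → 1 unit = 1 mm. Flip: y_m = 157.451 − y_svg.

**Shape 1** — `<rect>` rectangle, stroke `#ff00ff` → cut (S871, F1192). Machine vertices: (19.457,146.920) → (86.708,146.920) → (86.708,125.850) → (19.457,125.850) → (19.457,146.920). Closed: final G1 returns to the first vertex.

**Shape 2** — `<polyline>` open polyline, stroke `#ff00ff` → cut (S871, F1192). Machine vertices: (80.526,111.106) → (124.506,91.643) → (125.802,107.065) → (132.093,59.736) → (43.632,32.055) → (135.822,8.574). Open path.

**Shape 3** — `<polyline>` open polyline, stroke `#ff00ff` → cut (S871, F1192). Machine vertices: (41.134,40.445) → (98.253,77.744) → (89.501,129.551) → (129.105,111.492) → (73.099,46.550). Open path.

**Shape 4** — `<path>` open polyline, stroke `#ff00ff` → cut (S871, F1192). Machine vertices: (16.041,38.769) → (29.323,50.837) → (33.975,12.313) → (150.204,13.803) → (36.004,68.482) → (42.937,33.418). Open path.

**Shape 5** — `<line>` line segment, stroke `#ff00ff` → cut (S871, F1192). Machine vertices: (89.511,52.866) → (50.347,148.135). Open path.

G21
G90
G0 X19.457 Y146.920
M3 S871
G1 X86.708 Y146.920 F1192
G1 X86.708 Y125.850
G1 X19.457 Y125.850
G1 X19.457 Y146.920
M5
G0 X80.526 Y111.106
M3 S871
G1 X124.506 Y91.643 F1192
G1 X125.802 Y107.065
G1 X132.093 Y59.736
G1 X43.632 Y32.055
G1 X135.822 Y8.574
M5
G0 X41.134 Y40.445
M3 S871
G1 X98.253 Y77.744 F1192
G1 X89.501 Y129.551
G1 X129.105 Y111.492
G1 X73.099 Y46.550
M5
G0 X16.041 Y38.769
M3 S871
G1 X29.323 Y50.837 F1192
G1 X33.975 Y12.313
G1 X150.204 Y13.803
G1 X36.004 Y68.482
G1 X42.937 Y33.418
M5
G0 X89.511 Y52.866
M3 S871
G1 X50.347 Y148.135 F1192
M5
G0 X0.000 Y0.000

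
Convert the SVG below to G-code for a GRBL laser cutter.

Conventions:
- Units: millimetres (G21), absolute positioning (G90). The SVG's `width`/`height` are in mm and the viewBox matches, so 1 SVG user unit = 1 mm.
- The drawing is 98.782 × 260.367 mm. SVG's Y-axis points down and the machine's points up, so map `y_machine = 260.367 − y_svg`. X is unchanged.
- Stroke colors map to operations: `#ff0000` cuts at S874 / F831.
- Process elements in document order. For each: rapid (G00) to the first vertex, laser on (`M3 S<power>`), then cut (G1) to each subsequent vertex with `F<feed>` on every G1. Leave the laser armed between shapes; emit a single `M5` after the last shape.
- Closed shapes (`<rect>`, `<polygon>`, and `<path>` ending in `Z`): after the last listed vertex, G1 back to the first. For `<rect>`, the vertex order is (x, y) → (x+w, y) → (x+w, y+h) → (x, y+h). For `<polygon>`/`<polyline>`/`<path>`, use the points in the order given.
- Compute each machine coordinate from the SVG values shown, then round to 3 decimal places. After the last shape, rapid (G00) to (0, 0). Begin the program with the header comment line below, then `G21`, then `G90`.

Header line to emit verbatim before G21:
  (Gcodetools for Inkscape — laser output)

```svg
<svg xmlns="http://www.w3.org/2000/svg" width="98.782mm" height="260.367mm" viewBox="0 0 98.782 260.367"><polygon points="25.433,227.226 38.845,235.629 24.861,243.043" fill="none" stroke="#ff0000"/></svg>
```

(Gcodetools for Inkscape — laser output)
G21
G90
G00 X25.433 Y33.141
M3 S874
G1 X38.845 Y24.738 F831
G1 X24.861 Y17.324 F831
G1 X25.433 Y33.141 F831
M5
G00 X0.000 Y0.000

viewBox `0 0 98.782 260.367` with mm width/height → 1 unit = 1 mm. Flip: y_m = 260.367 − y_svg.

**Shape 1** — `<polygon>` regular polygon, stroke `#ff0000` → cut (S874, F831). Machine vertices: (25.433,33.141) → (38.845,24.738) → (24.861,17.324) → (25.433,33.141). Closed: final G1 returns to the first vertex.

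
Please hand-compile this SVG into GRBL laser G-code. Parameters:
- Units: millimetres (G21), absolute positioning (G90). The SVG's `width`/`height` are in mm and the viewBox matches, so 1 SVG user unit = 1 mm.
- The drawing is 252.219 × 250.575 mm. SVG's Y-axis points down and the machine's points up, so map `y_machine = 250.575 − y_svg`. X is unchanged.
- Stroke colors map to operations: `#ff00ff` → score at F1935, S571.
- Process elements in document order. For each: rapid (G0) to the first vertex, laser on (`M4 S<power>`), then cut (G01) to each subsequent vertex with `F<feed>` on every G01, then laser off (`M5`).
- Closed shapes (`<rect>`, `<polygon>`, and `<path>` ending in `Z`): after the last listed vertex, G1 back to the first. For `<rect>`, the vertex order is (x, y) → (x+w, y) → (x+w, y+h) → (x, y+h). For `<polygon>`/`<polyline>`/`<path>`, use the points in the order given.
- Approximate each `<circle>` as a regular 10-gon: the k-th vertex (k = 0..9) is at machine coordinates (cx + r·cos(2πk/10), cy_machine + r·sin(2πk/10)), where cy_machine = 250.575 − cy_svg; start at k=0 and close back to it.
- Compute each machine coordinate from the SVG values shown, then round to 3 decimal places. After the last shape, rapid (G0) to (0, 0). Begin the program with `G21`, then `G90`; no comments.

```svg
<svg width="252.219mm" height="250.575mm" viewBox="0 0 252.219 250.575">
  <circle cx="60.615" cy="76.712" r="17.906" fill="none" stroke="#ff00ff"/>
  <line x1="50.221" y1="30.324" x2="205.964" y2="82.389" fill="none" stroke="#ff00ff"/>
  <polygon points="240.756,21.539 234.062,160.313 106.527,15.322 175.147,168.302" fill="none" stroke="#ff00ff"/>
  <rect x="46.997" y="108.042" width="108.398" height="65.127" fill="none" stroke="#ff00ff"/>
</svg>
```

Since the viewBox matches the mm dimensions, user units are millimetres directly. The only transform is the Y-flip y_m = 250.575 − y_svg.

Shape 1 is a circle drawn with `<circle>`. Its stroke #ff00ff means score at S571, F1935. After flipping Y the toolpath is (78.521,173.863) → (75.101,184.388) → (66.148,190.893) → (55.082,190.893) → (46.129,184.388) → (42.709,173.863) → (46.129,163.338) → (55.082,156.833) → (66.148,156.833) → (75.101,163.338) → (78.521,173.863), returning to the start.

Shape 2 is a line segment drawn with `<line>`. Its stroke #ff00ff means score at S571, F1935. After flipping Y the toolpath is (50.221,220.251) → (205.964,168.186).

Shape 3 is a closed polygon drawn with `<polygon>`. Its stroke #ff00ff means score at S571, F1935. After flipping Y the toolpath is (240.756,229.036) → (234.062,90.262) → (106.527,235.253) → (175.147,82.273) → (240.756,229.036), returning to the start.

Shape 4 is a rectangle drawn with `<rect>`. Its stroke #ff00ff means score at S571, F1935. After flipping Y the toolpath is (46.997,142.533) → (155.395,142.533) → (155.395,77.406) → (46.997,77.406) → (46.997,142.533), returning to the start.

G21
G90
G0 X78.521 Y173.863
M4 S571
G01 X75.101 Y184.388 F1935
G01 X66.148 Y190.893 F1935
G01 X55.082 Y190.893 F1935
G01 X46.129 Y184.388 F1935
G01 X42.709 Y173.863 F1935
G01 X46.129 Y163.338 F1935
G01 X55.082 Y156.833 F1935
G01 X66.148 Y156.833 F1935
G01 X75.101 Y163.338 F1935
G01 X78.521 Y173.863 F1935
M5
G0 X50.221 Y220.251
M4 S571
G01 X205.964 Y168.186 F1935
M5
G0 X240.756 Y229.036
M4 S571
G01 X234.062 Y90.262 F1935
G01 X106.527 Y235.253 F1935
G01 X175.147 Y82.273 F1935
G01 X240.756 Y229.036 F1935
M5
G0 X46.997 Y142.533
M4 S571
G01 X155.395 Y142.533 F1935
G01 X155.395 Y77.406 F1935
G01 X46.997 Y77.406 F1935
G01 X46.997 Y142.533 F1935
M5
G0 X0.000 Y0.000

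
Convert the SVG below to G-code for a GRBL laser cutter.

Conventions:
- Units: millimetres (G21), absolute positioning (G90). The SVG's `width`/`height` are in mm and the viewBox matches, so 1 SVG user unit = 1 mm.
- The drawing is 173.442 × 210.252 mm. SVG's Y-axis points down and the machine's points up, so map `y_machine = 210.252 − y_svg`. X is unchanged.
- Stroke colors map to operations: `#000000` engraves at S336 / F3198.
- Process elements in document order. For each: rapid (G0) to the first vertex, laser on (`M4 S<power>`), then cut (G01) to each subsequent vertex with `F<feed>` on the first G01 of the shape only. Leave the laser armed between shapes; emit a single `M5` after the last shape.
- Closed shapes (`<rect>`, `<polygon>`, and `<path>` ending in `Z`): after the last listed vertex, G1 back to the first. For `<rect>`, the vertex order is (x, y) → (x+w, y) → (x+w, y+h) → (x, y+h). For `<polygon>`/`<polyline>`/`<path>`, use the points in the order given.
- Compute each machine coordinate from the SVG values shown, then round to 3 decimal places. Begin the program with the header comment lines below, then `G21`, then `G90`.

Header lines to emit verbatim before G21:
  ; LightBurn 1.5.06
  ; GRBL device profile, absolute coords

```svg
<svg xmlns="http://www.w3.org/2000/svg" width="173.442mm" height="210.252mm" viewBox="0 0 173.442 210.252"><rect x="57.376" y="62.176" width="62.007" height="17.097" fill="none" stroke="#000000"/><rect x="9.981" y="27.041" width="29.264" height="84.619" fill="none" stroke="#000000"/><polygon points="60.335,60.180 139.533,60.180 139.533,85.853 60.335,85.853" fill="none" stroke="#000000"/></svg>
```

; LightBurn 1.5.06
; GRBL device profile, absolute coords
G21
G90
G0 X57.376 Y148.076
M4 S336
G01 X119.383 Y148.076 F3198
G01 X119.383 Y130.979
G01 X57.376 Y130.979
G01 X57.376 Y148.076
G0 X9.981 Y183.211
M4 S336
G01 X39.245 Y183.211 F3198
G01 X39.245 Y98.592
G01 X9.981 Y98.592
G01 X9.981 Y183.211
G0 X60.335 Y150.072
M4 S336
G01 X139.533 Y150.072 F3198
G01 X139.533 Y124.399
G01 X60.335 Y124.399
G01 X60.335 Y150.072
M5

1 u = 1 mm; y_m = 210.252 − y.

[1] `<rect>` rectangle, #000000→engrave S336 F3198: (57.376,148.076) → (119.383,148.076) → (119.383,130.979) → (57.376,130.979) → (57.376,148.076) (closed)

[2] `<rect>` rectangle, #000000→engrave S336 F3198: (9.981,183.211) → (39.245,183.211) → (39.245,98.592) → (9.981,98.592) → (9.981,183.211) (closed)

[3] `<polygon>` rectangle, #000000→engrave S336 F3198: (60.335,150.072) → (139.533,150.072) → (139.533,124.399) → (60.335,124.399) → (60.335,150.072) (closed)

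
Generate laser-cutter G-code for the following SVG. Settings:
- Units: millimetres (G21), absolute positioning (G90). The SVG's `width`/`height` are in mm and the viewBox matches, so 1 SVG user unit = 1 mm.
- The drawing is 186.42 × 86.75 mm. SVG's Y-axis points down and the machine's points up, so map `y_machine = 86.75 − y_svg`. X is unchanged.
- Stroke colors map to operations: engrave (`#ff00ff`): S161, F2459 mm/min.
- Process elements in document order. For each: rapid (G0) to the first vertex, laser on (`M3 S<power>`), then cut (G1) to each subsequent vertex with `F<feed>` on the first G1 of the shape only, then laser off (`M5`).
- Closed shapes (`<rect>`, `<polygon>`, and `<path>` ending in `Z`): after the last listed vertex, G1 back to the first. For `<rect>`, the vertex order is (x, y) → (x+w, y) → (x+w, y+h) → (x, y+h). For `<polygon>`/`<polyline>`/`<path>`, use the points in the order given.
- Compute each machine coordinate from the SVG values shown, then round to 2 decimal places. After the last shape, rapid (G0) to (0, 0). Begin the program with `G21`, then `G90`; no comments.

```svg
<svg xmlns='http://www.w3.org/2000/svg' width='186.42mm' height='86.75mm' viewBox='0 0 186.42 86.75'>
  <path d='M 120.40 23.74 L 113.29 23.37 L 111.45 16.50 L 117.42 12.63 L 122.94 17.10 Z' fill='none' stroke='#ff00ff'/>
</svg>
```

viewBox `0 0 186.42 86.75` with mm width/height → 1 unit = 1 mm. Flip: y_m = 86.75 − y_svg.

**Shape 1** — `<path>` regular polygon, stroke `#ff00ff` → engrave (S161, F2459). Machine vertices: (120.40,63.01) → (113.29,63.38) → (111.45,70.25) → (117.42,74.12) → (122.94,69.65) → (120.40,63.01). Closed: final G1 returns to the first vertex.

G21
G90
G0 X120.40 Y63.01
M3 S161
G1 X113.29 Y63.38 F2459
G1 X111.45 Y70.25
G1 X117.42 Y74.12
G1 X122.94 Y69.65
G1 X120.40 Y63.01
M5
G0 X0.00 Y0.00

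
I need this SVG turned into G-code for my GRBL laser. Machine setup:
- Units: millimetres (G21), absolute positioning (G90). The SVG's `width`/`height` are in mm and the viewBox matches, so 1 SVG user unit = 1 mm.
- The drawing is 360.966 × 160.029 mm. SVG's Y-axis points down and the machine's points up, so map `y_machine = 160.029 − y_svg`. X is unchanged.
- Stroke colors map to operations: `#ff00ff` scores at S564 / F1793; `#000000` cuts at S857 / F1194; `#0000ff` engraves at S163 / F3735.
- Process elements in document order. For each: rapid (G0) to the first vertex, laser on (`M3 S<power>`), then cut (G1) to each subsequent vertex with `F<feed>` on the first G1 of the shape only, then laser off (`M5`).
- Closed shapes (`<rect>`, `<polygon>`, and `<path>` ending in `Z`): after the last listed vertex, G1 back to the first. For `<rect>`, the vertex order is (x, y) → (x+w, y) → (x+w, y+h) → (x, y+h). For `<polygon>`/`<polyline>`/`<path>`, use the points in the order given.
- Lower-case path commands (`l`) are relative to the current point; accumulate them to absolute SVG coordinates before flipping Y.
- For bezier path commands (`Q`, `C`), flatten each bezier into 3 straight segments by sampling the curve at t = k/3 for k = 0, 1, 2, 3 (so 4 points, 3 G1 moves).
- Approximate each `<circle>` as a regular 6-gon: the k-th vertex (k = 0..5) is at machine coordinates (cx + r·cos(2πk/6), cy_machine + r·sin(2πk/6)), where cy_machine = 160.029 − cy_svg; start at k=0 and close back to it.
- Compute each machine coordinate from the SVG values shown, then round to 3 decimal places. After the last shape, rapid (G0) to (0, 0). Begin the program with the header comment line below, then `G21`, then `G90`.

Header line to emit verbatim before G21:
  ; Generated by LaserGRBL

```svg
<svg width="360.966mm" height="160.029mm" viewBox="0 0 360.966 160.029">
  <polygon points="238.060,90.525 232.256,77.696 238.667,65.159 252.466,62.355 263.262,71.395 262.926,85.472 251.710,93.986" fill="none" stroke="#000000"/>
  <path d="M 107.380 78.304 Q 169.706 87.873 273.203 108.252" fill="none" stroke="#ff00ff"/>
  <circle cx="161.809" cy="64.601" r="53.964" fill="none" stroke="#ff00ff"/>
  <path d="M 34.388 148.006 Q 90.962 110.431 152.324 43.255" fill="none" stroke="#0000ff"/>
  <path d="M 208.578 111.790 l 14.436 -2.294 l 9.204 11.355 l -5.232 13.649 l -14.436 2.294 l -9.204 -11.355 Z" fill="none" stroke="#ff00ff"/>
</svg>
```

; Generated by LaserGRBL
G21
G90
G0 X238.060 Y69.504
M3 S857
G1 X232.256 Y82.333 F1194
G1 X238.667 Y94.870
G1 X252.466 Y97.674
G1 X263.262 Y88.634
G1 X262.926 Y74.557
G1 X251.710 Y66.043
G1 X238.060 Y69.504
M5
G0 X107.380 Y81.725
M3 S564
G1 X153.505 Y74.145 F1793
G1 X208.780 Y64.162
G1 X273.203 Y51.777
M5
G0 X215.773 Y95.428
M3 S564
G1 X188.791 Y142.162 F1793
G1 X134.827 Y142.162
G1 X107.845 Y95.428
G1 X134.827 Y48.694
G1 X188.791 Y48.694
G1 X215.773 Y95.428
M5
G0 X34.388 Y12.023
M3 S163
G1 X72.636 Y40.362 F3735
G1 X111.948 Y75.279
G1 X152.324 Y116.774
M5
G0 X208.578 Y48.239
M3 S564
G1 X223.014 Y50.533 F1793
G1 X232.218 Y39.178
G1 X226.986 Y25.529
G1 X212.550 Y23.235
G1 X203.346 Y34.590
G1 X208.578 Y48.239
M5
G0 X0.000 Y0.000

Since the viewBox matches the mm dimensions, user units are millimetres directly. The only transform is the Y-flip y_m = 160.029 − y_svg.

Shape 1 is a regular polygon drawn with `<polygon>`. Its stroke #000000 means cut at S857, F1194. After flipping Y the toolpath is (238.060,69.504) → (232.256,82.333) → (238.667,94.870) → (252.466,97.674) → (263.262,88.634) → (262.926,74.557) → (251.710,66.043) → (238.060,69.504), returning to the start.

Shape 2 is a quadratic bezier drawn with `<path>`. Its stroke #ff00ff means score at S564, F1793. After flipping Y the toolpath is (107.380,81.725) → (153.505,74.145) → (208.780,64.162) → (273.203,51.777).

Shape 3 is a circle drawn with `<circle>`. Its stroke #ff00ff means score at S564, F1793. After flipping Y the toolpath is (215.773,95.428) → (188.791,142.162) → (134.827,142.162) → (107.845,95.428) → (134.827,48.694) → (188.791,48.694) → (215.773,95.428), returning to the start.

Shape 4 is a quadratic bezier drawn with `<path>`. Its stroke #0000ff means engrave at S163, F3735. After flipping Y the toolpath is (34.388,12.023) → (72.636,40.362) → (111.948,75.279) → (152.324,116.774).

Shape 5 is a regular polygon drawn with `<path>`. Its stroke #ff00ff means score at S564, F1793. After flipping Y the toolpath is (208.578,48.239) → (223.014,50.533) → (232.218,39.178) → (226.986,25.529) → (212.550,23.235) → (203.346,34.590) → (208.578,48.239), returning to the start.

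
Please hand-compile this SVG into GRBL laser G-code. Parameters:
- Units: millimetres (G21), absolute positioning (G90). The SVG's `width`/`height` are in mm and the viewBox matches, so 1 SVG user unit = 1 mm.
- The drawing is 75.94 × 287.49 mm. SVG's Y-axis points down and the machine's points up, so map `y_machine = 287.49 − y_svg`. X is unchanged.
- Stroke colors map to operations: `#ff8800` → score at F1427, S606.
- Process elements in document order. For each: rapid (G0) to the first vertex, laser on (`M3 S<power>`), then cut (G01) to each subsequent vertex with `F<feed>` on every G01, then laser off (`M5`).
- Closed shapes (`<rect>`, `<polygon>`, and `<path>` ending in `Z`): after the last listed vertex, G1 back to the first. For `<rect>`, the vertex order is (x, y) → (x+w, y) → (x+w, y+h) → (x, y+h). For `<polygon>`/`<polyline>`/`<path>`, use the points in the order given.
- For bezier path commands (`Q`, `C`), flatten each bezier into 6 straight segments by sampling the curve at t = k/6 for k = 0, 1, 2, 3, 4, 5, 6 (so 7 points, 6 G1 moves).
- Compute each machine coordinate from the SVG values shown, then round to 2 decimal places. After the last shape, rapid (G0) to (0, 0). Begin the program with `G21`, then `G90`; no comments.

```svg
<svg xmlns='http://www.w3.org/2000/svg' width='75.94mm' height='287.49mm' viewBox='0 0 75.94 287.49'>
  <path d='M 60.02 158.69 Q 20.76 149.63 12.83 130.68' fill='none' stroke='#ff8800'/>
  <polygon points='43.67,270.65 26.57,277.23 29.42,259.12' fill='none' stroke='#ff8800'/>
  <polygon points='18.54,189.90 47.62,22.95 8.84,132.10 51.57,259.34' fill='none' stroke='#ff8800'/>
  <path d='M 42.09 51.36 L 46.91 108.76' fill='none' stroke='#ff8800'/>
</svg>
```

Since the viewBox matches the mm dimensions, user units are millimetres directly. The only transform is the Y-flip y_m = 287.49 − y_svg.

Shape 1 is a quadratic bezier drawn with `<path>`. Its stroke #ff8800 means score at S606, F1427. After flipping Y the toolpath is (60.02,128.80) → (47.80,132.09) → (37.33,135.94) → (28.59,140.33) → (21.60,145.28) → (16.34,150.77) → (12.83,156.81).

Shape 2 is a regular polygon drawn with `<polygon>`. Its stroke #ff8800 means score at S606, F1427. After flipping Y the toolpath is (43.67,16.84) → (26.57,10.26) → (29.42,28.37) → (43.67,16.84), returning to the start.

Shape 3 is a closed polygon drawn with `<polygon>`. Its stroke #ff8800 means score at S606, F1427. After flipping Y the toolpath is (18.54,97.59) → (47.62,264.54) → (8.84,155.39) → (51.57,28.15) → (18.54,97.59), returning to the start.

Shape 4 is a line segment drawn with `<path>`. Its stroke #ff8800 means score at S606, F1427. After flipping Y the toolpath is (42.09,236.13) → (46.91,178.73).

G21
G90
G0 X60.02 Y128.80
M3 S606
G01 X47.80 Y132.09 F1427
G01 X37.33 Y135.94 F1427
G01 X28.59 Y140.33 F1427
G01 X21.60 Y145.28 F1427
G01 X16.34 Y150.77 F1427
G01 X12.83 Y156.81 F1427
M5
G0 X43.67 Y16.84
M3 S606
G01 X26.57 Y10.26 F1427
G01 X29.42 Y28.37 F1427
G01 X43.67 Y16.84 F1427
M5
G0 X18.54 Y97.59
M3 S606
G01 X47.62 Y264.54 F1427
G01 X8.84 Y155.39 F1427
G01 X51.57 Y28.15 F1427
G01 X18.54 Y97.59 F1427
M5
G0 X42.09 Y236.13
M3 S606
G01 X46.91 Y178.73 F1427
M5
G0 X0.00 Y0.00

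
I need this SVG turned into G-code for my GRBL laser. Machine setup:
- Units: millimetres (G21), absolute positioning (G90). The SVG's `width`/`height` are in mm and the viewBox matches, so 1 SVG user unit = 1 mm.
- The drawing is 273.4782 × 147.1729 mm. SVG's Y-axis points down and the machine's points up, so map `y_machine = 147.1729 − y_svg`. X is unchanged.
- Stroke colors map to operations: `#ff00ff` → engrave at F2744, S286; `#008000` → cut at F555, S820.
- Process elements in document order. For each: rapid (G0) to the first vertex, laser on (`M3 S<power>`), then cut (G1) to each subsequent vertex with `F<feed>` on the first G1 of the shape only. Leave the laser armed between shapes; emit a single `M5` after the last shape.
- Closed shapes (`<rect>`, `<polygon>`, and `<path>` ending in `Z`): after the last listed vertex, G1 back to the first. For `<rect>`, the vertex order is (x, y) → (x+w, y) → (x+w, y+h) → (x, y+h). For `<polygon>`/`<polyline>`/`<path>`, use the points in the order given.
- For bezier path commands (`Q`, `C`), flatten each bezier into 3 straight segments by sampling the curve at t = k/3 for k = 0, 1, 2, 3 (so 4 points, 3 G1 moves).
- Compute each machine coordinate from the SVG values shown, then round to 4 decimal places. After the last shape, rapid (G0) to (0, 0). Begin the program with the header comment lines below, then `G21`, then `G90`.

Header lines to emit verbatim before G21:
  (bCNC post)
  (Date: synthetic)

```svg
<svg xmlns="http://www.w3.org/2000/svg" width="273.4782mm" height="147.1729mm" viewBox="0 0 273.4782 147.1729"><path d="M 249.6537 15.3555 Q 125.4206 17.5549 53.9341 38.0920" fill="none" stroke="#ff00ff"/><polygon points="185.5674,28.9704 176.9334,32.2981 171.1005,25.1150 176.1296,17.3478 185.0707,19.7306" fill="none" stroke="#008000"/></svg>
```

1 u = 1 mm; y_m = 147.1729 − y.

[1] `<path>` quadratic bezier, #ff00ff→engrave S286 F2744: (249.6537,131.8174) → (172.6924,128.3136) → (107.4525,120.7348) → (53.9341,109.0809)

[2] `<polygon>` regular polygon, #008000→cut S820 F555: (185.5674,118.2025) → (176.9334,114.8748) → (171.1005,122.0579) → (176.1296,129.8251) → (185.0707,127.4423) → (185.5674,118.2025) (closed)

(bCNC post)
(Date: synthetic)
G21
G90
G0 X249.6537 Y131.8174
M3 S286
G1 X172.6924 Y128.3136 F2744
G1 X107.4525 Y120.7348
G1 X53.9341 Y109.0809
G0 X185.5674 Y118.2025
M3 S820
G1 X176.9334 Y114.8748 F555
G1 X171.1005 Y122.0579
G1 X176.1296 Y129.8251
G1 X185.0707 Y127.4423
G1 X185.5674 Y118.2025
M5
G0 X0.0000 Y0.0000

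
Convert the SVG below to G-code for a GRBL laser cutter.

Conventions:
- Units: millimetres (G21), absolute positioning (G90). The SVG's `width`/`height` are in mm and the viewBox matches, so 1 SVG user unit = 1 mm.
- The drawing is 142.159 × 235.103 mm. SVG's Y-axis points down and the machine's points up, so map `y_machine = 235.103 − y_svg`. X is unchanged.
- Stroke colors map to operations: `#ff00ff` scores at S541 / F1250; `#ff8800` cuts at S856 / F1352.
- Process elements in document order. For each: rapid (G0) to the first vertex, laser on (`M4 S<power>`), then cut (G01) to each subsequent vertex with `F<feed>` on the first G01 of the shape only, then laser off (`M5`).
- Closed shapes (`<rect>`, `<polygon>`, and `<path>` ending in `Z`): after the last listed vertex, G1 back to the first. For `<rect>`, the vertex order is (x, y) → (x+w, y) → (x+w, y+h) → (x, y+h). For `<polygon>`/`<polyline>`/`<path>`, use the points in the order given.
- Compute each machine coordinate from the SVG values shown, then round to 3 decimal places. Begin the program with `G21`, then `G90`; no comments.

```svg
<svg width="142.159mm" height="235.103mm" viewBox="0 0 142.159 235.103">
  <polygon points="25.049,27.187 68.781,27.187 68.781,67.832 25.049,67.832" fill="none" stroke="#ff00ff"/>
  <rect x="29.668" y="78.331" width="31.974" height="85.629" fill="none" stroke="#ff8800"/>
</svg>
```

1 u = 1 mm; y_m = 235.103 − y.

[1] `<polygon>` rectangle, #ff00ff→score S541 F1250: (25.049,207.916) → (68.781,207.916) → (68.781,167.271) → (25.049,167.271) → (25.049,207.916) (closed)

[2] `<rect>` rectangle, #ff8800→cut S856 F1352: (29.668,156.772) → (61.642,156.772) → (61.642,71.143) → (29.668,71.143) → (29.668,156.772) (closed)

G21
G90
G0 X25.049 Y207.916
M4 S541
G01 X68.781 Y207.916 F1250
G01 X68.781 Y167.271
G01 X25.049 Y167.271
G01 X25.049 Y207.916
M5
G0 X29.668 Y156.772
M4 S856
G01 X61.642 Y156.772 F1352
G01 X61.642 Y71.143
G01 X29.668 Y71.143
G01 X29.668 Y156.772
M5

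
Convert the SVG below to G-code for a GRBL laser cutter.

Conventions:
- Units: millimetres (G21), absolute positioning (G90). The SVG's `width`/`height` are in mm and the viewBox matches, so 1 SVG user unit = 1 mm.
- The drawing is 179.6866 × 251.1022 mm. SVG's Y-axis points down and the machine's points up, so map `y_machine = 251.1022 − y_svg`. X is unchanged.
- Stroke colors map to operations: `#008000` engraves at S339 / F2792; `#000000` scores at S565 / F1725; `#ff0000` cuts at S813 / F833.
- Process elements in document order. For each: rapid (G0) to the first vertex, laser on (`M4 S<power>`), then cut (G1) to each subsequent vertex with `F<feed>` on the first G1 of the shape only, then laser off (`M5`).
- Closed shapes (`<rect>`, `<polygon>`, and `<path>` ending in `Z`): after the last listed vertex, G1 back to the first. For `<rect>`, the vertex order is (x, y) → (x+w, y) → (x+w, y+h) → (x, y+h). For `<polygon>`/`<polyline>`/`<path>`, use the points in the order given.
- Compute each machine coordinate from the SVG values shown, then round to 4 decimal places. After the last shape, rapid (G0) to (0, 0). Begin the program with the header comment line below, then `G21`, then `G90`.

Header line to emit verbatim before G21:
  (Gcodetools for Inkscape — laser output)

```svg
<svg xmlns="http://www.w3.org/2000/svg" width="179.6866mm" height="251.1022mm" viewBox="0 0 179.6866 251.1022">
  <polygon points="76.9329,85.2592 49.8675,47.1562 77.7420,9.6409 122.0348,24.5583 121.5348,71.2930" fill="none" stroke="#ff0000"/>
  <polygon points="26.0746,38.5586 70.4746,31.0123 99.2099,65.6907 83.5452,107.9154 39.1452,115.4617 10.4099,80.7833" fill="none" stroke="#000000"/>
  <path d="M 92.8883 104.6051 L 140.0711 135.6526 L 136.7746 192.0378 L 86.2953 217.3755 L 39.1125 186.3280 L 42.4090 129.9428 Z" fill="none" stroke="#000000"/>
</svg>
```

1 u = 1 mm; y_m = 251.1022 − y.

[1] `<polygon>` regular polygon, #ff0000→cut S813 F833: (76.9329,165.8430) → (49.8675,203.9460) → (77.7420,241.4613) → (122.0348,226.5439) → (121.5348,179.8092) → (76.9329,165.8430) (closed)

[2] `<polygon>` regular polygon, #000000→score S565 F1725: (26.0746,212.5436) → (70.4746,220.0899) → (99.2099,185.4115) → (83.5452,143.1868) → (39.1452,135.6405) → (10.4099,170.3189) → (26.0746,212.5436) (closed)

[3] `<path>` regular polygon, #000000→score S565 F1725: (92.8883,146.4971) → (140.0711,115.4496) → (136.7746,59.0644) → (86.2953,33.7267) → (39.1125,64.7742) → (42.4090,121.1594) → (92.8883,146.4971) (closed)

(Gcodetools for Inkscape — laser output)
G21
G90
G0 X76.9329 Y165.8430
M4 S813
G1 X49.8675 Y203.9460 F833
G1 X77.7420 Y241.4613
G1 X122.0348 Y226.5439
G1 X121.5348 Y179.8092
G1 X76.9329 Y165.8430
M5
G0 X26.0746 Y212.5436
M4 S565
G1 X70.4746 Y220.0899 F1725
G1 X99.2099 Y185.4115
G1 X83.5452 Y143.1868
G1 X39.1452 Y135.6405
G1 X10.4099 Y170.3189
G1 X26.0746 Y212.5436
M5
G0 X92.8883 Y146.4971
M4 S565
G1 X140.0711 Y115.4496 F1725
G1 X136.7746 Y59.0644
G1 X86.2953 Y33.7267
G1 X39.1125 Y64.7742
G1 X42.4090 Y121.1594
G1 X92.8883 Y146.4971
M5
G0 X0.0000 Y0.0000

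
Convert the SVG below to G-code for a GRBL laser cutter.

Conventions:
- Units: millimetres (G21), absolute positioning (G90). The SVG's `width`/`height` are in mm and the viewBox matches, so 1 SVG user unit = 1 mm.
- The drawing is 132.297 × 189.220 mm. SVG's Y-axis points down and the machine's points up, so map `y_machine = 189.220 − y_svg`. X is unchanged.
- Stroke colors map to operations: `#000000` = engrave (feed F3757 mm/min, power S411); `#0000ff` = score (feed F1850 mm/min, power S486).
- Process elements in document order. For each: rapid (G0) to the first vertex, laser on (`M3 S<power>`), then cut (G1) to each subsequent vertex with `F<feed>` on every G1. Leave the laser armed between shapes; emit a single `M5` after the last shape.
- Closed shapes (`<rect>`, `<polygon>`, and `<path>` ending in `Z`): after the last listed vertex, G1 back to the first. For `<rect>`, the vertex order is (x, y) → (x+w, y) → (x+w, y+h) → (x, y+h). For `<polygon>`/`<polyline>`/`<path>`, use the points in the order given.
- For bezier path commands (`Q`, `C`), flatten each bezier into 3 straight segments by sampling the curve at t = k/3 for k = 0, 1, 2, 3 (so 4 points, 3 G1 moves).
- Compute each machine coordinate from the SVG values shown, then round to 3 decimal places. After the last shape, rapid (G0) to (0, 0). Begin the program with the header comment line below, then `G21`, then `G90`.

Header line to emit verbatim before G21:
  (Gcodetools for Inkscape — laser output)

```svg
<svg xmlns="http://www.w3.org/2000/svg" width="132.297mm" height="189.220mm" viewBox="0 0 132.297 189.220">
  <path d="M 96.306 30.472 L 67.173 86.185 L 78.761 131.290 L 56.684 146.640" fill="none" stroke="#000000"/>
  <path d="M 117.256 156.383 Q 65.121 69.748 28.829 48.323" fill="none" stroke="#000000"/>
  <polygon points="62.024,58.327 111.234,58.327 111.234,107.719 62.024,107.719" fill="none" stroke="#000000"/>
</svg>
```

Since the viewBox matches the mm dimensions, user units are millimetres directly. The only transform is the Y-flip y_m = 189.220 − y_svg.

Shape 1 is a open polyline drawn with `<path>`. Its stroke #000000 means engrave at S411, F3757. After flipping Y the toolpath is (96.306,158.748) → (67.173,103.035) → (78.761,57.930) → (56.684,42.580).

Shape 2 is a quadratic bezier drawn with `<path>`. Its stroke #000000 means engrave at S411, F3757. After flipping Y the toolpath is (117.256,32.837) → (84.260,83.348) → (54.784,119.368) → (28.829,140.897).

Shape 3 is a rectangle drawn with `<polygon>`. Its stroke #000000 means engrave at S411, F3757. After flipping Y the toolpath is (62.024,130.893) → (111.234,130.893) → (111.234,81.501) → (62.024,81.501) → (62.024,130.893), returning to the start.

(Gcodetools for Inkscape — laser output)
G21
G90
G0 X96.306 Y158.748
M3 S411
G1 X67.173 Y103.035 F3757
G1 X78.761 Y57.930 F3757
G1 X56.684 Y42.580 F3757
G0 X117.256 Y32.837
M3 S411
G1 X84.260 Y83.348 F3757
G1 X54.784 Y119.368 F3757
G1 X28.829 Y140.897 F3757
G0 X62.024 Y130.893
M3 S411
G1 X111.234 Y130.893 F3757
G1 X111.234 Y81.501 F3757
G1 X62.024 Y81.501 F3757
G1 X62.024 Y130.893 F3757
M5
G0 X0.000 Y0.000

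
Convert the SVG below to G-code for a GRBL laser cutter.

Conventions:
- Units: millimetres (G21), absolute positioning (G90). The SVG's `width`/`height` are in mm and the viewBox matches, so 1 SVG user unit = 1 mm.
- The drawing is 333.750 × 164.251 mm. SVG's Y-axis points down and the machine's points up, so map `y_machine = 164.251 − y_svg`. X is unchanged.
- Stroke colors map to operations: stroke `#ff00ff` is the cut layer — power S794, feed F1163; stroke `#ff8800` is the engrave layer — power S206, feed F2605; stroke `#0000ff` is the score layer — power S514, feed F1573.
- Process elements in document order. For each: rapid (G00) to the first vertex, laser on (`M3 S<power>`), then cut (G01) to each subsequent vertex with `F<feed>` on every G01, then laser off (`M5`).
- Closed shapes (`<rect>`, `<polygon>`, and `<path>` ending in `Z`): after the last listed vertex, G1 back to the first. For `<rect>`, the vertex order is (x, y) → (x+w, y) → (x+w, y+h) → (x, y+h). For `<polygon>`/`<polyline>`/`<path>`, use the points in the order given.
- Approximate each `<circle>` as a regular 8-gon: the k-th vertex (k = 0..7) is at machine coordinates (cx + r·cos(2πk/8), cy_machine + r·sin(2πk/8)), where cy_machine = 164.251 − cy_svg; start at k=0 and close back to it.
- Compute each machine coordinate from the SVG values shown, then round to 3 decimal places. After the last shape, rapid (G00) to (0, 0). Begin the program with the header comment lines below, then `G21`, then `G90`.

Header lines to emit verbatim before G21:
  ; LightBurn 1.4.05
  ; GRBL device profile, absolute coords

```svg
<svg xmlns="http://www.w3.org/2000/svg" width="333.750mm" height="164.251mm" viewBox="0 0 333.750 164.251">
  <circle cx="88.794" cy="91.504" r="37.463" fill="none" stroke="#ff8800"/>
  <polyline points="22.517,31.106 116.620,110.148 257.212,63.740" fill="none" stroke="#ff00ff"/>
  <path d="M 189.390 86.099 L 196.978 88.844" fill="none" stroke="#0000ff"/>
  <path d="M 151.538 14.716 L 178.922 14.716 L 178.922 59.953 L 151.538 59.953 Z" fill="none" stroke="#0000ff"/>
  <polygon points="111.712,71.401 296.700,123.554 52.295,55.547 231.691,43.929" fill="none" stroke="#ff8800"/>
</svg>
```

1 u = 1 mm; y_m = 164.251 − y.

[1] `<circle>` circle, #ff8800→engrave S206 F2605: (126.257,72.747) → (115.284,99.237) → (88.794,110.210) → (62.304,99.237) → (51.331,72.747) → (62.304,46.257) → (88.794,35.284) → (115.284,46.257) → (126.257,72.747) (closed)

[2] `<polyline>` open polyline, #ff00ff→cut S794 F1163: (22.517,133.145) → (116.620,54.103) → (257.212,100.511)

[3] `<path>` line segment, #0000ff→score S514 F1573: (189.390,78.152) → (196.978,75.407)

[4] `<path>` rectangle, #0000ff→score S514 F1573: (151.538,149.535) → (178.922,149.535) → (178.922,104.298) → (151.538,104.298) → (151.538,149.535) (closed)

[5] `<polygon>` closed polygon, #ff8800→engrave S206 F2605: (111.712,92.850) → (296.700,40.697) → (52.295,108.704) → (231.691,120.322) → (111.712,92.850) (closed)

; LightBurn 1.4.05
; GRBL device profile, absolute coords
G21
G90
G00 X126.257 Y72.747
M3 S206
G01 X115.284 Y99.237 F2605
G01 X88.794 Y110.210 F2605
G01 X62.304 Y99.237 F2605
G01 X51.331 Y72.747 F2605
G01 X62.304 Y46.257 F2605
G01 X88.794 Y35.284 F2605
G01 X115.284 Y46.257 F2605
G01 X126.257 Y72.747 F2605
M5
G00 X22.517 Y133.145
M3 S794
G01 X116.620 Y54.103 F1163
G01 X257.212 Y100.511 F1163
M5
G00 X189.390 Y78.152
M3 S514
G01 X196.978 Y75.407 F1573
M5
G00 X151.538 Y149.535
M3 S514
G01 X178.922 Y149.535 F1573
G01 X178.922 Y104.298 F1573
G01 X151.538 Y104.298 F1573
G01 X151.538 Y149.535 F1573
M5
G00 X111.712 Y92.850
M3 S206
G01 X296.700 Y40.697 F2605
G01 X52.295 Y108.704 F2605
G01 X231.691 Y120.322 F2605
G01 X111.712 Y92.850 F2605
M5
G00 X0.000 Y0.000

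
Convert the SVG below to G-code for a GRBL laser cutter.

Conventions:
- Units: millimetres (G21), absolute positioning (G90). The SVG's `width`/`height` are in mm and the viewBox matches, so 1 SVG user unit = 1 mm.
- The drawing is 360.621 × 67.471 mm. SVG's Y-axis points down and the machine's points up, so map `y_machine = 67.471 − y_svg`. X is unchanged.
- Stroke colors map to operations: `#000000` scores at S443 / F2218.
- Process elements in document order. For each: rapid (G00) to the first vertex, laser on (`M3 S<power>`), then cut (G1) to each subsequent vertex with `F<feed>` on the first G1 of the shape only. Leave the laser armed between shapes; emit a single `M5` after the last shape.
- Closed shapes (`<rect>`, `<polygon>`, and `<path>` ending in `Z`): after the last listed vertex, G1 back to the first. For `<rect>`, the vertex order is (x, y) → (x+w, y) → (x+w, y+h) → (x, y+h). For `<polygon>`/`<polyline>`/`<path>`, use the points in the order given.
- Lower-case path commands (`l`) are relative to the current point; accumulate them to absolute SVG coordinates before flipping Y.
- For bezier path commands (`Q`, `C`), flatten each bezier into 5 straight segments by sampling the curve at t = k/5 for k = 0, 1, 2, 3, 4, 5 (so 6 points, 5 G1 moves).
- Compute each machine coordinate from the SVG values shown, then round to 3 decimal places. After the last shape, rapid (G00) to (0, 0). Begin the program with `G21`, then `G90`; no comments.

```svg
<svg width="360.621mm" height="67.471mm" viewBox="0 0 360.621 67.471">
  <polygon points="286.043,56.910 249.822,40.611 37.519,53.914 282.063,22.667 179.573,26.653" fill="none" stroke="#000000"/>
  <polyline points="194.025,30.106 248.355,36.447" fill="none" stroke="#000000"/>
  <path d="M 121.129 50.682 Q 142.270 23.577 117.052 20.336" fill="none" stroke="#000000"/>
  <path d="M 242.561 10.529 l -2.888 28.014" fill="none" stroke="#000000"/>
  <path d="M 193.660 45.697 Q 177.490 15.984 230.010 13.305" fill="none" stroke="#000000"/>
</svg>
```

viewBox `0 0 360.621 67.471` with mm width/height → 1 unit = 1 mm. Flip: y_m = 67.471 − y_svg.

**Shape 1** — `<polygon>` closed polygon, stroke `#000000` → score (S443, F2218). Machine vertices: (286.043,10.561) → (249.822,26.860) → (37.519,13.557) → (282.063,44.804) → (179.573,40.818) → (286.043,10.561). Closed: final G1 returns to the first vertex.

**Shape 2** — `<polyline>` line segment, stroke `#000000` → score (S443, F2218). Machine vertices: (194.025,37.365) → (248.355,31.024). Open path.

**Shape 3** — `<path>` quadratic bezier, stroke `#000000` → score (S443, F2218). Control points (SVG): P0=(121.129,50.682), P1=(142.270,23.577), P2=(117.052,20.336); sampled at t=k/5. Machine vertices: (121.129,16.789) → (127.731,26.676) → (130.624,34.655) → (129.809,40.724) → (125.285,44.884) → (117.052,47.135). Open path.

**Shape 4** — `<path>` line segment, stroke `#000000` → score (S443, F2218). Machine vertices: (242.561,56.942) → (239.673,28.928). Open path.

**Shape 5** — `<path>` quadratic bezier, stroke `#000000` → score (S443, F2218). Control points (SVG): P0=(193.660,45.697), P1=(177.490,15.984), P2=(230.010,13.305); sampled at t=k/5. Machine vertices: (193.660,21.774) → (189.940,32.578) → (191.714,41.219) → (198.984,47.697) → (211.750,52.013) → (230.010,54.166). Open path.

G21
G90
G00 X286.043 Y10.561
M3 S443
G1 X249.822 Y26.860 F2218
G1 X37.519 Y13.557
G1 X282.063 Y44.804
G1 X179.573 Y40.818
G1 X286.043 Y10.561
G00 X194.025 Y37.365
M3 S443
G1 X248.355 Y31.024 F2218
G00 X121.129 Y16.789
M3 S443
G1 X127.731 Y26.676 F2218
G1 X130.624 Y34.655
G1 X129.809 Y40.724
G1 X125.285 Y44.884
G1 X117.052 Y47.135
G00 X242.561 Y56.942
M3 S443
G1 X239.673 Y28.928 F2218
G00 X193.660 Y21.774
M3 S443
G1 X189.940 Y32.578 F2218
G1 X191.714 Y41.219
G1 X198.984 Y47.697
G1 X211.750 Y52.013
G1 X230.010 Y54.166
M5
G00 X0.000 Y0.000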